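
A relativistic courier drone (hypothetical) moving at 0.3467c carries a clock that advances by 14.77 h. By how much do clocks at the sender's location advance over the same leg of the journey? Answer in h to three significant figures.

γ = 1/√(1 − 0.3467²) = 1/√0.8798 = 1.066
The interval measured aboard the drone is the proper time (both events occur at the same place in that frame); the lab-frame interval is Δt = γτ = 1.066 × 14.77 h.

Δt = 15.7 h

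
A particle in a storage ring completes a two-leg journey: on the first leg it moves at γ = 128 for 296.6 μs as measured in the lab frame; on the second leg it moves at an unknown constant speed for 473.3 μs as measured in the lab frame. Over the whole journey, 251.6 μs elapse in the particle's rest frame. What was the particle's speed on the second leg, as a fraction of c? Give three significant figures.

Leg 1: γ = 128; τ_1 = 296.6/128.0 = 2.317 μs.
Leg 2: speed unknown; τ_2 = 473.3/γ_2.
Total proper time: 2.317 + τ_2 = 251.6, so τ_2 = 251.6 − 2.317 = 249.3 μs.
γ_2 = 473.3/249.3 = 1.899; β = √(1 − 1/γ²) = √0.7226.

β = 0.850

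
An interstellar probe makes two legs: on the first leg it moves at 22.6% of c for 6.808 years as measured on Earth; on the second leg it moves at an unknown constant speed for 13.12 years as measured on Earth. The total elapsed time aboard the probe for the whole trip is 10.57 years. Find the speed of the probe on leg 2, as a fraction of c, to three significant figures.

Leg 1: β = 0.226; γ = 1/√(1 − 0.226²) = 1/√0.9489 = 1.027; τ_1 = 6.808/1.027 = 6.632 years.
Leg 2: speed unknown; τ_2 = 13.12/γ_2.
Total proper time: 6.632 + τ_2 = 10.57, so τ_2 = 10.57 − 6.632 = 3.938 years.
γ_2 = 13.12/3.938 = 3.332; β = √(1 − 1/γ²) = √0.9099.

β = 0.954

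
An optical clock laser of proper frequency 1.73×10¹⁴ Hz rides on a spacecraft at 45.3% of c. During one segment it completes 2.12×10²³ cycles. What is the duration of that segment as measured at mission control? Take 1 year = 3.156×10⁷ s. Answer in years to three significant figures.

Δt = 43.6 years

β = 0.453; γ = 1/√(1 − 0.453²) = 1/√0.7948 = 1.122
Proper time for N cycles: τ = N/f = 2.12×10²³/(1.73×10¹⁴) = 1.225×10⁹ s = 38.83 years.
Lab-frame duration Δt = γτ = 1.122 × 38.83 = 43.55 years.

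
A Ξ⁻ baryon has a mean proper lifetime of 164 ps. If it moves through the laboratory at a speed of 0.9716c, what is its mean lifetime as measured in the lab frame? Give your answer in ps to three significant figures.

γ = 1/√(1 − 0.9716²) = 1/√0.05599 = 4.226
The rest-frame lifetime is the proper time; the lab measures the dilated interval Δt = γτ₀ = 4.226 × 164 ps.

Δt = 693 ps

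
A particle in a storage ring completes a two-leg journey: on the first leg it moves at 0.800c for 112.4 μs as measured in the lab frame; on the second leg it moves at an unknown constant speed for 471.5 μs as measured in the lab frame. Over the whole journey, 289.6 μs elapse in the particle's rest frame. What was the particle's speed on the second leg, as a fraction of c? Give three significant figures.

β = 0.882

Leg 1: γ = 1/√(1 − 0.800²) = 5/3 ≈ 1.667; τ_1 = 112.4/1.667 = 67.44 μs.
Leg 2: speed unknown; τ_2 = 471.5/γ_2.
Total proper time: 67.44 + τ_2 = 289.6, so τ_2 = 289.6 − 67.44 = 222.2 μs.
γ_2 = 471.5/222.2 = 2.122; β = √(1 − 1/γ²) = √0.7780.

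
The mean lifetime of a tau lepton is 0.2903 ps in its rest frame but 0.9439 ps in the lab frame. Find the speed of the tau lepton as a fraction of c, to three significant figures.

γ = Δt/τ₀ = 0.9439/0.2903 = 3.251
β = √(1 − 1/γ²) = √(1 − 0.09459) = √0.9054

v = 0.952c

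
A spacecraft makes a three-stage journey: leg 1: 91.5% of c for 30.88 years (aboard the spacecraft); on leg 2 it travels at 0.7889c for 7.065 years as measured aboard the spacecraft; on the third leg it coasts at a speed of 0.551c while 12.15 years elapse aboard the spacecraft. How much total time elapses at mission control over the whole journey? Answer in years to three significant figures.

Leg 1: β = 0.915; γ = 1/√(1 − 0.915²) = 1/√0.1628 = 2.479; Δt_1 = 2.479 × 30.88 = 76.54 years.
Leg 2: γ = 1/√(1 − 0.7889²) = 1/√0.3776 = 1.627; Δt_2 = 1.627 × 7.065 = 11.50 years.
Leg 3: γ = 1/√(1 − 0.551²) = 1/√0.6964 = 1.198; Δt_3 = 1.198 × 12.15 = 14.56 years.
Total: 76.54 + 11.50 + 14.56 years.

Δt = 103 years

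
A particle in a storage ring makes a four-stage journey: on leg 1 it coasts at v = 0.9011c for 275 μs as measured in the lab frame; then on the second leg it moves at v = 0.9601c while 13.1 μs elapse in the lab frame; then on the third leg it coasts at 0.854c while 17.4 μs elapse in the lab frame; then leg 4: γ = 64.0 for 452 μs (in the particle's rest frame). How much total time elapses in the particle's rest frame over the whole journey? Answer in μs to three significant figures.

Leg 1: γ = 1/√(1 − 0.9011²) = 1/√0.1880 = 2.306; τ_1 = 275/2.306 = 119.2 μs.
Leg 2: γ = 1/√(1 − 0.9601²) = 1/√0.07821 = 3.576; τ_2 = 13.1/3.576 = 3.664 μs.
Leg 3: γ = 1/√(1 − 0.854²) = 1/√0.2707 = 1.922; τ_3 = 17.4/1.922 = 9.053 μs.
Leg 4: 452 μs is already measured in the particle's rest frame.
Total: 119.2 + 3.664 + 9.053 + 452.0 μs.

τ = 584 μs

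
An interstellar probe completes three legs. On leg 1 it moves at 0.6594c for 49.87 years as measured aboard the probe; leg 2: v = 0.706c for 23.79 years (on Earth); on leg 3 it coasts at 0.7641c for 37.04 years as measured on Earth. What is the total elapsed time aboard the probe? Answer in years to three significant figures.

τ = 90.6 years

Leg 1: 49.87 years is already measured aboard the probe.
Leg 2: γ = 1/√(1 − 0.706²) = 1/√0.5016 = 1.412; τ_2 = 23.79/1.412 = 16.85 years.
Leg 3: γ = 1/√(1 − 0.7641²) = 1/√0.4162 = 1.550; τ_3 = 37.04/1.550 = 23.89 years.
Total: 49.87 + 16.85 + 23.89 years.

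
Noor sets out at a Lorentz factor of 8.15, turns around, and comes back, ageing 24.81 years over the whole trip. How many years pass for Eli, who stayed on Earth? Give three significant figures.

Δt = 202 years

γ = 8.15
Earth-frame duration is the dilated interval: Δt = γτ = 8.150 × 24.81 years.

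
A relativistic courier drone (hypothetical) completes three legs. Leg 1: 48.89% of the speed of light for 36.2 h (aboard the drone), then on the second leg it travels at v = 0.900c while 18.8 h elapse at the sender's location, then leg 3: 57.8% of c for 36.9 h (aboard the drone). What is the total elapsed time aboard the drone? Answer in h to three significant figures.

Leg 1: 36.2 h is already measured aboard the drone.
Leg 2: γ = 1/√(1 − 0.900²) = 1/√0.1900 = 2.294; τ_2 = 18.8/2.294 = 8.195 h.
Leg 3: 36.9 h is already measured aboard the drone.
Total: 36.20 + 8.195 + 36.90 h.

τ = 81.3 h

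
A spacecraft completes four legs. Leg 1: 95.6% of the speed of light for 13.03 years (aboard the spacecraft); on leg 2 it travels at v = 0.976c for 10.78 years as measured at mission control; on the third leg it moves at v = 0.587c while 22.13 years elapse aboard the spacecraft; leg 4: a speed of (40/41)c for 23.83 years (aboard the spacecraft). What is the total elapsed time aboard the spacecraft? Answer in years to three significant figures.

Leg 1: 13.03 years is already measured aboard the spacecraft.
Leg 2: γ = 1/√(1 − 0.976²) = 1/√0.04742 = 4.592; τ_2 = 10.78/4.592 = 2.348 years.
Leg 3: 22.13 years is already measured aboard the spacecraft.
Leg 4: 23.83 years is already measured aboard the spacecraft.
Total: 13.03 + 2.348 + 22.13 + 23.83 years.

τ = 61.3 years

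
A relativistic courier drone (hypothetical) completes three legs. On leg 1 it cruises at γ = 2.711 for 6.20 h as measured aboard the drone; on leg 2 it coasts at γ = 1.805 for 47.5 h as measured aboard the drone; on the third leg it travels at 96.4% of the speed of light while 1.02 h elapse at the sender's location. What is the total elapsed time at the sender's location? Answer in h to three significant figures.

Leg 1: γ = 2.711; Δt_1 = 2.711 × 6.20 = 16.81 h.
Leg 2: γ = 1.805; Δt_2 = 1.805 × 47.5 = 85.74 h.
Leg 3: 1.02 h is already measured at the sender's location.
Total: 16.81 + 85.74 + 1.020 h.

Δt = 104 h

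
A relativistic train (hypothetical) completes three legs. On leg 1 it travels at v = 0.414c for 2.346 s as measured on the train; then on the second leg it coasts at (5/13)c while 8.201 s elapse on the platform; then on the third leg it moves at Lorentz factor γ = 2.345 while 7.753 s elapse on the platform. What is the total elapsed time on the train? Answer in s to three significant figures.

τ = 13.2 s

Leg 1: 2.346 s is already measured on the train.
Leg 2: γ = 1/√(1 − (5/13)²) = 13/12 ≈ 1.083; τ_2 = 8.201/1.083 = 7.570 s.
Leg 3: γ = 2.345; τ_3 = 7.753/2.345 = 3.306 s.
Total: 2.346 + 7.570 + 3.306 s.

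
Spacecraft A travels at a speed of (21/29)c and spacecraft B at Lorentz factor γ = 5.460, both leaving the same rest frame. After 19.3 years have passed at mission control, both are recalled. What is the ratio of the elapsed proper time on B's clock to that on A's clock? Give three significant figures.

τ_B/τ_A = 0.266

A: γ = 1/√(1 − (21/29)²) = 29/20 = 1.450. B: γ = 5.460.
τ_A/τ_B = γ_B/γ_A = 5.460/1.450 = 3.766, so τ_B/τ_A = 0.2656.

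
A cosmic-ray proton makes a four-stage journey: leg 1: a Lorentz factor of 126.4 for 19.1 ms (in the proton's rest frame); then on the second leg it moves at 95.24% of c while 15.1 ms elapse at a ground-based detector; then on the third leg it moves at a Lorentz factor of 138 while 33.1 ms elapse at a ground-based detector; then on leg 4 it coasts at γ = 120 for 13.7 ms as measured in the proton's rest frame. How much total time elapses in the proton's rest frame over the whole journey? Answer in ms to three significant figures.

Leg 1: 19.1 ms is already measured in the proton's rest frame.
Leg 2: β = 0.9524; γ = 1/√(1 − 0.9524²) = 1/√0.09293 = 3.280; τ_2 = 15.1/3.280 = 4.603 ms.
Leg 3: γ = 138; τ_3 = 33.1/138.0 = 0.2399 ms.
Leg 4: 13.7 ms is already measured in the proton's rest frame.
Total: 19.10 + 4.603 + 0.2399 + 13.70 ms.

τ = 37.6 ms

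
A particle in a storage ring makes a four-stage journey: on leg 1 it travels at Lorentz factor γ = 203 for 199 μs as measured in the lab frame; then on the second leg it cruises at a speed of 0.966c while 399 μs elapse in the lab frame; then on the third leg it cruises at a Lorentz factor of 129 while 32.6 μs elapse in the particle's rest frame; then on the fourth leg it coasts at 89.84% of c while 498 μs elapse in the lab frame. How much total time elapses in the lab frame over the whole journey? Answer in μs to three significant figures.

Δt = 5300 μs

Leg 1: 199 μs is already measured in the lab frame.
Leg 2: 399 μs is already measured in the lab frame.
Leg 3: γ = 129; Δt_3 = 129.0 × 32.6 = 4205 μs.
Leg 4: 498 μs is already measured in the lab frame.
Total: 199.0 + 399.0 + 4205 + 498.0 μs.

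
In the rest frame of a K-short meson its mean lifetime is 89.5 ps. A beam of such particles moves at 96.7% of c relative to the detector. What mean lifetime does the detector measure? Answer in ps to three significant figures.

Δt = 351 ps

β = 0.967; γ = 1/√(1 − 0.967²) = 1/√0.06491 = 3.925
The rest-frame lifetime is the proper time; the lab measures the dilated interval Δt = γτ₀ = 3.925 × 89.5 ps.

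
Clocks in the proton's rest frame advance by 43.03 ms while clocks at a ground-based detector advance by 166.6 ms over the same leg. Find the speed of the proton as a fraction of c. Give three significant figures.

The proper time is measured in the proton's rest frame (both events occur at the proton's location); Δt is measured at a ground-based detector. γ = Δt/τ = 166.6/43.03 = 3.872.
β = √(1 − 1/γ²) = √(1 − 0.06671) = √0.9333

v = 0.966c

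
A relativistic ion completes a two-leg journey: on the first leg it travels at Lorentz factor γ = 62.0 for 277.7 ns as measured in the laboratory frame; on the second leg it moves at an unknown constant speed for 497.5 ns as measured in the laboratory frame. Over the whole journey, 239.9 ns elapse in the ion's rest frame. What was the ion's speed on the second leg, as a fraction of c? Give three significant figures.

Leg 1: γ = 62.0; τ_1 = 277.7/62.00 = 4.479 ns.
Leg 2: speed unknown; τ_2 = 497.5/γ_2.
Total proper time: 4.479 + τ_2 = 239.9, so τ_2 = 239.9 − 4.479 = 235.4 ns.
γ_2 = 497.5/235.4 = 2.113; β = √(1 − 1/γ²) = √0.7761.

β = 0.881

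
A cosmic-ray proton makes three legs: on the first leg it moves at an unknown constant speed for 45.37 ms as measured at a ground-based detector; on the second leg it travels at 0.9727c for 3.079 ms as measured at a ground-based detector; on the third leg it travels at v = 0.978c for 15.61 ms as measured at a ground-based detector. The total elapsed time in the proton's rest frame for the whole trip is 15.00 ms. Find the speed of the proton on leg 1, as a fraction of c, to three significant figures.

Leg 1: speed unknown; τ_1 = 45.37/γ_1.
Leg 2: γ = 1/√(1 − 0.9727²) = 1/√0.05385 = 4.309; τ_2 = 3.079/4.309 = 0.7145 ms.
Leg 3: γ = 1/√(1 − 0.978²) = 1/√0.04352 = 4.794; τ_3 = 15.61/4.794 = 3.256 ms.
Total proper time: τ_1 + 0.7145 + 3.256 = 15.00, so τ_1 = 15.00 − 3.971 = 11.03 ms.
γ_1 = 45.37/11.03 = 4.114; β = √(1 − 1/γ²) = √0.9409.

β = 0.970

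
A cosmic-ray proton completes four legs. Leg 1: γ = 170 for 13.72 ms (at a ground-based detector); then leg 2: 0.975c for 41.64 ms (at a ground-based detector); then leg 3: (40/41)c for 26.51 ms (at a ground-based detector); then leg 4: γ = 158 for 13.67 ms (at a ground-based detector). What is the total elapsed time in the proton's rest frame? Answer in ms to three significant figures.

Leg 1: γ = 170; τ_1 = 13.72/170.0 = 0.08071 ms.
Leg 2: γ = 1/√(1 − 0.975²) = 1/√0.04938 = 4.500; τ_2 = 41.64/4.500 = 9.253 ms.
Leg 3: γ = 1/√(1 − (40/41)²) = 41/9 ≈ 4.556; τ_3 = 26.51/4.556 = 5.819 ms.
Leg 4: γ = 158; τ_4 = 13.67/158.0 = 0.08652 ms.
Total: 0.08071 + 9.253 + 5.819 + 0.08652 ms.

τ = 15.2 ms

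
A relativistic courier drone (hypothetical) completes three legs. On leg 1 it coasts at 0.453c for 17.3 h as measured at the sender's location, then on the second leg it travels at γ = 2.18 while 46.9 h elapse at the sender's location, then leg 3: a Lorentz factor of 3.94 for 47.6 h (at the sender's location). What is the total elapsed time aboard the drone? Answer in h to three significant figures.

Leg 1: γ = 1/√(1 − 0.453²) = 1/√0.7948 = 1.122; τ_1 = 17.3/1.122 = 15.42 h.
Leg 2: γ = 2.18; τ_2 = 46.9/2.180 = 21.51 h.
Leg 3: γ = 3.94; τ_3 = 47.6/3.940 = 12.08 h.
Total: 15.42 + 21.51 + 12.08 h.

τ = 49.0 h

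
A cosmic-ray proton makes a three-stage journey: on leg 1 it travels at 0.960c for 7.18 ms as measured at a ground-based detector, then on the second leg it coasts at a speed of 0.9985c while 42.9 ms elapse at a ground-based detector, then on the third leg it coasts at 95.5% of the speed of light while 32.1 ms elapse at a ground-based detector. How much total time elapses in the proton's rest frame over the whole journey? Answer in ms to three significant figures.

τ = 13.9 ms

Leg 1: γ = 1/√(1 − 0.960²) = 25/7 ≈ 3.571; τ_1 = 7.18/3.571 = 2.010 ms.
Leg 2: γ = 1/√(1 − 0.9985²) = 1/√0.002998 = 18.26; τ_2 = 42.9/18.26 = 2.349 ms.
Leg 3: β = 0.955; γ = 1/√(1 − 0.955²) = 1/√0.08798 = 3.371; τ_3 = 32.1/3.371 = 9.521 ms.
Total: 2.010 + 2.349 + 9.521 ms.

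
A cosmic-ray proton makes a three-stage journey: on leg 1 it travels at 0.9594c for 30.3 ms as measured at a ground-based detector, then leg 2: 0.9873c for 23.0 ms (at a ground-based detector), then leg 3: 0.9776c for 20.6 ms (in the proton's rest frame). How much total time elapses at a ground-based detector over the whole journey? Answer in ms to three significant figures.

Δt = 151 ms

Leg 1: 30.3 ms is already measured at a ground-based detector.
Leg 2: 23.0 ms is already measured at a ground-based detector.
Leg 3: γ = 1/√(1 − 0.9776²) = 1/√0.04430 = 4.751; Δt_3 = 4.751 × 20.6 = 97.88 ms.
Total: 30.30 + 23.00 + 97.88 ms.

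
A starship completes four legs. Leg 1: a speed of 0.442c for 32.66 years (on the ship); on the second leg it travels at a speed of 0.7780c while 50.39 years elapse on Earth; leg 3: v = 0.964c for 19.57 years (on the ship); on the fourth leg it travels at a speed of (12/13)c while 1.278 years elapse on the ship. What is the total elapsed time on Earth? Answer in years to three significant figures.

Δt = 164 years

Leg 1: γ = 1/√(1 − 0.442²) = 1/√0.8046 = 1.115; Δt_1 = 1.115 × 32.66 = 36.41 years.
Leg 2: 50.39 years is already measured on Earth.
Leg 3: γ = 1/√(1 − 0.964²) = 1/√0.07070 = 3.761; Δt_3 = 3.761 × 19.57 = 73.60 years.
Leg 4: γ = 1/√(1 − (12/13)²) = 13/5 = 2.600; Δt_4 = 2.600 × 1.278 = 3.323 years.
Total: 36.41 + 50.39 + 73.60 + 3.323 years.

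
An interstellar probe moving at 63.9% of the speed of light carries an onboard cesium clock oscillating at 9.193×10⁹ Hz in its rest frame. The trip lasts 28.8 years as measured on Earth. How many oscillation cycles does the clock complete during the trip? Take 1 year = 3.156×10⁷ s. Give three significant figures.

β = 0.639; γ = 1/√(1 − 0.639²) = 1/√0.5917 = 1.300
The oscillator's own cycle count is N = f × τ where τ is the proper time aboard the probe. τ = Δt/γ = 28.8/1.300 = 22.15 years = 6.992×10⁸ s.
N = 9.193×10⁹ × 6.992×10⁸ = 6.427×10¹⁸.

N = 6.43×10¹⁸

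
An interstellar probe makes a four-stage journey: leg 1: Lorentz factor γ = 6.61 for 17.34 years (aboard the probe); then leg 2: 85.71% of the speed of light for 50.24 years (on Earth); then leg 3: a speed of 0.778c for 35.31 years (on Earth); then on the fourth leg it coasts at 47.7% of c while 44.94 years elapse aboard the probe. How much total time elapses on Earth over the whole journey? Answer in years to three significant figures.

Leg 1: γ = 6.61; Δt_1 = 6.610 × 17.34 = 114.6 years.
Leg 2: 50.24 years is already measured on Earth.
Leg 3: 35.31 years is already measured on Earth.
Leg 4: β = 0.477; γ = 1/√(1 − 0.477²) = 1/√0.7725 = 1.138; Δt_4 = 1.138 × 44.94 = 51.13 years.
Total: 114.6 + 50.24 + 35.31 + 51.13 years.

Δt = 251 years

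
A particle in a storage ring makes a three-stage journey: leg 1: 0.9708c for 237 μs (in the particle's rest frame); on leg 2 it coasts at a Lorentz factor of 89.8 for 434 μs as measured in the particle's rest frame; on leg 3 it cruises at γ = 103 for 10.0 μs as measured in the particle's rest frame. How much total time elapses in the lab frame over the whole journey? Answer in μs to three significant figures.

Leg 1: γ = 1/√(1 − 0.9708²) = 1/√0.05755 = 4.169; Δt_1 = 4.169 × 237 = 988.0 μs.
Leg 2: γ = 89.8; Δt_2 = 89.80 × 434 = 3.897×10⁴ μs.
Leg 3: γ = 103; Δt_3 = 103.0 × 10.0 = 1030 μs.
Total: 988.0 + 3.897×10⁴ + 1030 μs.

Δt = 4.10×10⁴ μs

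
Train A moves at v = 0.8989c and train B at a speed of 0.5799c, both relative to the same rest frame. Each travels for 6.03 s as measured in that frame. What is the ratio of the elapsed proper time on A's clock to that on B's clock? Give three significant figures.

τ_A/τ_B = 0.538

A: γ = 1/√(1 − 0.8989²) = 1/√0.1920 = 2.282. B: γ = 1/√(1 − 0.5799²) = 1/√0.6637 = 1.227.
τ_A/τ_B = γ_B/γ_A = 1.227/2.282 = 0.5378, so τ_A/τ_B = 0.5378.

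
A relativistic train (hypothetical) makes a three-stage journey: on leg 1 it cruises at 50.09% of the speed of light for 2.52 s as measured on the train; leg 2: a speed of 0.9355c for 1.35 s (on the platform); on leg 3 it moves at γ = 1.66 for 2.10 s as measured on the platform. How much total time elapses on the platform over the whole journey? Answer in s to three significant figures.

Δt = 6.36 s

Leg 1: β = 0.5009; γ = 1/√(1 − 0.5009²) = 1/√0.7491 = 1.155; Δt_1 = 1.155 × 2.52 = 2.912 s.
Leg 2: 1.35 s is already measured on the platform.
Leg 3: 2.10 s is already measured on the platform.
Total: 2.912 + 1.350 + 2.100 s.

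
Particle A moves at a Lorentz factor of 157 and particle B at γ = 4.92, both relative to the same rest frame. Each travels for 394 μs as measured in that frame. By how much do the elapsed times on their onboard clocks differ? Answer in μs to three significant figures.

A: γ = 157; τ_A = 394/157.0 = 2.510 μs.
B: γ = 4.92; τ_B = 394/4.920 = 80.08 μs.

|τ_A − τ_B| = 77.6 μs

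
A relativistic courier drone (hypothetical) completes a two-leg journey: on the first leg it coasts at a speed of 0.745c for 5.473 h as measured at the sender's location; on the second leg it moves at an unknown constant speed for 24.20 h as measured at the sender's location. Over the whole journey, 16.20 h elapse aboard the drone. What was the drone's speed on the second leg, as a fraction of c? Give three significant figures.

Leg 1: γ = 1/√(1 − 0.745²) = 1/√0.4450 = 1.499; τ_1 = 5.473/1.499 = 3.651 h.
Leg 2: speed unknown; τ_2 = 24.20/γ_2.
Total proper time: 3.651 + τ_2 = 16.20, so τ_2 = 16.20 − 3.651 = 12.55 h.
γ_2 = 24.20/12.55 = 1.928; β = √(1 − 1/γ²) = √0.7311.

β = 0.855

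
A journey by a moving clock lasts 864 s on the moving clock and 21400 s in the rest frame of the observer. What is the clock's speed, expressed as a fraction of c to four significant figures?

β = 0.9992

The proper time is measured on the moving clock (both events occur at the clock's location); Δt is measured in the rest frame of the observer. γ = Δt/τ = 21400/864 = 24.77.
β = √(1 − 1/γ²) = √(1 − 0.001630) = √0.9984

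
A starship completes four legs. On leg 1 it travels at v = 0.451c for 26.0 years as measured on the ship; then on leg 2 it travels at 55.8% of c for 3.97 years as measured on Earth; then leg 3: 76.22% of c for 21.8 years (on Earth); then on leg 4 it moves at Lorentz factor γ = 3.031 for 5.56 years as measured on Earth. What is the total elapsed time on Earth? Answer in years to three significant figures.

Leg 1: γ = 1/√(1 − 0.451²) = 1/√0.7966 = 1.120; Δt_1 = 1.120 × 26.0 = 29.13 years.
Leg 2: 3.97 years is already measured on Earth.
Leg 3: 21.8 years is already measured on Earth.
Leg 4: 5.56 years is already measured on Earth.
Total: 29.13 + 3.970 + 21.80 + 5.560 years.

Δt = 60.5 years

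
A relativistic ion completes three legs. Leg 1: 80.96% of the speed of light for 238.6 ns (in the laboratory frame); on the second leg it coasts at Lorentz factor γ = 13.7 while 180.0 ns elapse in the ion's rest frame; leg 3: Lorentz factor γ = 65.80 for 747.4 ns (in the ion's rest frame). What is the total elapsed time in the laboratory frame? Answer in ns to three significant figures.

Δt = 5.19×10⁴ ns

Leg 1: 238.6 ns is already measured in the laboratory frame.
Leg 2: γ = 13.7; Δt_2 = 13.70 × 180.0 = 2466 ns.
Leg 3: γ = 65.80; Δt_3 = 65.80 × 747.4 = 4.918×10⁴ ns.
Total: 238.6 + 2466 + 4.918×10⁴ ns.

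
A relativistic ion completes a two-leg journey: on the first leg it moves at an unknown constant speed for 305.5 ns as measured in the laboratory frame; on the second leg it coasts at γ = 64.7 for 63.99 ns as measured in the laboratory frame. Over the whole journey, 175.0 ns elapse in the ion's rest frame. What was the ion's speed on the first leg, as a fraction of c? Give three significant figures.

β = 0.822

Leg 1: speed unknown; τ_1 = 305.5/γ_1.
Leg 2: γ = 64.7; τ_2 = 63.99/64.70 = 0.9890 ns.
Total proper time: τ_1 + 0.9890 = 175.0, so τ_1 = 175.0 − 0.9890 = 174.0 ns.
γ_1 = 305.5/174.0 = 1.756; β = √(1 − 1/γ²) = √0.6756.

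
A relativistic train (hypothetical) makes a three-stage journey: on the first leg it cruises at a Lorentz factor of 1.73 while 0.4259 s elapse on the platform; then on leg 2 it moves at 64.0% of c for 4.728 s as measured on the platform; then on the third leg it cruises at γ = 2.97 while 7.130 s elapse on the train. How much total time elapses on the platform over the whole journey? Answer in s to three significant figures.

Δt = 26.3 s

Leg 1: 0.4259 s is already measured on the platform.
Leg 2: 4.728 s is already measured on the platform.
Leg 3: γ = 2.97; Δt_3 = 2.970 × 7.130 = 21.18 s.
Total: 0.4259 + 4.728 + 21.18 s.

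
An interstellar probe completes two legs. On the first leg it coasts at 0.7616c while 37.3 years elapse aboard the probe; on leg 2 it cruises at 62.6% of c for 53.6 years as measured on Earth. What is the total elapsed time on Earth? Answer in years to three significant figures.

Leg 1: γ = 1/√(1 − 0.7616²) = 1/√0.4200 = 1.543; Δt_1 = 1.543 × 37.3 = 57.56 years.
Leg 2: 53.6 years is already measured on Earth.
Total: 57.56 + 53.60 years.

Δt = 111 years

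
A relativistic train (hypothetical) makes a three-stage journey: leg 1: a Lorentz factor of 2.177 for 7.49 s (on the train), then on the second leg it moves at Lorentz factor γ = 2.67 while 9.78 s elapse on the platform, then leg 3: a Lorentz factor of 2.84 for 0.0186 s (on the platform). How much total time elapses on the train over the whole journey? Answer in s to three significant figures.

Leg 1: 7.49 s is already measured on the train.
Leg 2: γ = 2.67; τ_2 = 9.78/2.670 = 3.663 s.
Leg 3: γ = 2.84; τ_3 = 0.0186/2.840 = 0.006549 s.
Total: 7.490 + 3.663 + 0.006549 s.

τ = 11.2 s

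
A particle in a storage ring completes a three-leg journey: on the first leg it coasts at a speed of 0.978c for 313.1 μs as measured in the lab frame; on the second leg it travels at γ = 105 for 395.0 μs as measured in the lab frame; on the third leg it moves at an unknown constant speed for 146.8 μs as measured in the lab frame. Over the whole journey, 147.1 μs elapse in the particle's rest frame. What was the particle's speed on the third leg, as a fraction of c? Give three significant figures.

β = 0.847

Leg 1: γ = 1/√(1 − 0.978²) = 1/√0.04352 = 4.794; τ_1 = 313.1/4.794 = 65.31 μs.
Leg 2: γ = 105; τ_2 = 395.0/105.0 = 3.762 μs.
Leg 3: speed unknown; τ_3 = 146.8/γ_3.
Total proper time: 65.31 + 3.762 + τ_3 = 147.1, so τ_3 = 147.1 − 69.08 = 78.02 μs.
γ_3 = 146.8/78.02 = 1.881; β = √(1 − 1/γ²) = √0.7175.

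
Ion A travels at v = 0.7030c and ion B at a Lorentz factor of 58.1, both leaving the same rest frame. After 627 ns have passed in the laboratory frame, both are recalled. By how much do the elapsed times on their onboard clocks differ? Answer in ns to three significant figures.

A: γ = 1/√(1 − 0.7030²) = 1/√0.5058 = 1.406; τ_A = 627/1.406 = 445.9 ns.
B: γ = 58.1; τ_B = 627/58.10 = 10.79 ns.

|τ_A − τ_B| = 435 ns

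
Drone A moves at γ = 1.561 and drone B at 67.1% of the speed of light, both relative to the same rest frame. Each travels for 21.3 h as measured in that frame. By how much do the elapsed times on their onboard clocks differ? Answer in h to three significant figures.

|τ_A − τ_B| = 2.15 h

A: γ = 1.561; τ_A = 21.3/1.561 = 13.65 h.
B: β = 0.671; γ = 1/√(1 − 0.671²) = 1/√0.5498 = 1.349; τ_B = 21.3/1.349 = 15.79 h.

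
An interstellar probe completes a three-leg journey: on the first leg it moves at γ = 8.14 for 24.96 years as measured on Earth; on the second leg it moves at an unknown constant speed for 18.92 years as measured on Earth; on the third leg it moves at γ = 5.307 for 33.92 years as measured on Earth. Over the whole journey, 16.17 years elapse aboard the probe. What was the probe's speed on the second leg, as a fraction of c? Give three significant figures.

Leg 1: γ = 8.14; τ_1 = 24.96/8.140 = 3.066 years.
Leg 2: speed unknown; τ_2 = 18.92/γ_2.
Leg 3: γ = 5.307; τ_3 = 33.92/5.307 = 6.392 years.
Total proper time: 3.066 + τ_2 + 6.392 = 16.17, so τ_2 = 16.17 − 9.458 = 6.712 years.
γ_2 = 18.92/6.712 = 2.819; β = √(1 − 1/γ²) = √0.8741.

β = 0.935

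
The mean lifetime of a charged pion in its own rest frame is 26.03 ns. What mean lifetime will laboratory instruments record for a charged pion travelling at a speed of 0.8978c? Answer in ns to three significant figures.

γ = 1/√(1 − 0.8978²) = 1/√0.1940 = 2.271
The rest-frame lifetime is the proper time; the lab measures the dilated interval Δt = γτ₀ = 2.271 × 26.03 ns.

Δt = 59.1 ns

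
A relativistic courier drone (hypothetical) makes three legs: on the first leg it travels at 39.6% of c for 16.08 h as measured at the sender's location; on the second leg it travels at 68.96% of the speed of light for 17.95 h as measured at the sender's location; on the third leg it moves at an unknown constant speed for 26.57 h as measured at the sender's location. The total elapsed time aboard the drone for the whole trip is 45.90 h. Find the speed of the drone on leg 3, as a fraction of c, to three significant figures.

Leg 1: β = 0.396; γ = 1/√(1 − 0.396²) = 1/√0.8432 = 1.089; τ_1 = 16.08/1.089 = 14.77 h.
Leg 2: β = 0.6896; γ = 1/√(1 − 0.6896²) = 1/√0.5245 = 1.381; τ_2 = 17.95/1.381 = 13.00 h.
Leg 3: speed unknown; τ_3 = 26.57/γ_3.
Total proper time: 14.77 + 13.00 + τ_3 = 45.90, so τ_3 = 45.90 − 27.76 = 18.14 h.
γ_3 = 26.57/18.14 = 1.465; β = √(1 − 1/γ²) = √0.5341.

β = 0.731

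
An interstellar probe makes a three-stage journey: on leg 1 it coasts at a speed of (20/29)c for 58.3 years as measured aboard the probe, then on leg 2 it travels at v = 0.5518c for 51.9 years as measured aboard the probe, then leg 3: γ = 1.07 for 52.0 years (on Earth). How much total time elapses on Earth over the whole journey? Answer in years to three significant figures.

Leg 1: γ = 1/√(1 − (20/29)²) = 29/21 ≈ 1.381; Δt_1 = 1.381 × 58.3 = 80.51 years.
Leg 2: γ = 1/√(1 − 0.5518²) = 1/√0.6955 = 1.199; Δt_2 = 1.199 × 51.9 = 62.23 years.
Leg 3: 52.0 years is already measured on Earth.
Total: 80.51 + 62.23 + 52.00 years.

Δt = 195 years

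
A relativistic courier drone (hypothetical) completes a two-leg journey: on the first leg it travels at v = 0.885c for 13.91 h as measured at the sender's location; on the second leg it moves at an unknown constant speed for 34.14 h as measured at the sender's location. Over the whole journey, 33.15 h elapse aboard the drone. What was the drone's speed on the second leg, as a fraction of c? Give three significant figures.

β = 0.624

Leg 1: γ = 1/√(1 − 0.885²) = 1/√0.2168 = 2.148; τ_1 = 13.91/2.148 = 6.476 h.
Leg 2: speed unknown; τ_2 = 34.14/γ_2.
Total proper time: 6.476 + τ_2 = 33.15, so τ_2 = 33.15 − 6.476 = 26.67 h.
γ_2 = 34.14/26.67 = 1.280; β = √(1 − 1/γ²) = √0.3896.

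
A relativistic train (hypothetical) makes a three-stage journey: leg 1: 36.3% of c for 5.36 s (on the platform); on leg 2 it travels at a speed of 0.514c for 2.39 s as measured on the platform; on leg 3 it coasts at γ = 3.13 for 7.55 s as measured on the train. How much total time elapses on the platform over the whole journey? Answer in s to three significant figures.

Leg 1: 5.36 s is already measured on the platform.
Leg 2: 2.39 s is already measured on the platform.
Leg 3: γ = 3.13; Δt_3 = 3.130 × 7.55 = 23.63 s.
Total: 5.360 + 2.390 + 23.63 s.

Δt = 31.4 s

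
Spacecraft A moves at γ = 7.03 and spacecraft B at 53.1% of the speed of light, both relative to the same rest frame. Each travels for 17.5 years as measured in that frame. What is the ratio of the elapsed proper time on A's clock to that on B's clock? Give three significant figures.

τ_A/τ_B = 0.168

A: γ = 7.03. B: β = 0.531; γ = 1/√(1 − 0.531²) = 1/√0.7180 = 1.180.
τ_A/τ_B = γ_B/γ_A = 1.180/7.030 = 0.1679, so τ_A/τ_B = 0.1679.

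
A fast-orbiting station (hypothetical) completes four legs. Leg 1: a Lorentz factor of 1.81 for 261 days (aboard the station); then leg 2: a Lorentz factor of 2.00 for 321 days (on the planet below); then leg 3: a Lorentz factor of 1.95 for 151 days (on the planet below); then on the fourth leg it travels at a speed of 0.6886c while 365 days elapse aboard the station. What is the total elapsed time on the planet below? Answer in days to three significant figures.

Leg 1: γ = 1.81; Δt_1 = 1.810 × 261 = 472.4 days.
Leg 2: 321 days is already measured on the planet below.
Leg 3: 151 days is already measured on the planet below.
Leg 4: γ = 1/√(1 − 0.6886²) = 1/√0.5258 = 1.379; Δt_4 = 1.379 × 365 = 503.4 days.
Total: 472.4 + 321.0 + 151.0 + 503.4 days.

Δt = 1450 days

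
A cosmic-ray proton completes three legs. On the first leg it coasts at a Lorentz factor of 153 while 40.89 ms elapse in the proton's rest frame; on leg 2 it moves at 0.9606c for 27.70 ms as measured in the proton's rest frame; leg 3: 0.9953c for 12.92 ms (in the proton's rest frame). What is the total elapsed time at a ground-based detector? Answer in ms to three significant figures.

Leg 1: γ = 153; Δt_1 = 153.0 × 40.89 = 6256 ms.
Leg 2: γ = 1/√(1 − 0.9606²) = 1/√0.07725 = 3.598; Δt_2 = 3.598 × 27.70 = 99.66 ms.
Leg 3: γ = 1/√(1 − 0.9953²) = 1/√0.009378 = 10.33; Δt_3 = 10.33 × 12.92 = 133.4 ms.
Total: 6256 + 99.66 + 133.4 ms.

Δt = 6490 ms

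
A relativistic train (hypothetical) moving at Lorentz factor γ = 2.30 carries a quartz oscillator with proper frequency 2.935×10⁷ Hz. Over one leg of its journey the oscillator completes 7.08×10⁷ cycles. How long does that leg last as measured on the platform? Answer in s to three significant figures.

γ = 2.30
Proper time for N cycles: τ = N/f = 7.08×10⁷/(2.935×10⁷) = 2.412×10⁰ s = 2.412 s.
Lab-frame duration Δt = γτ = 2.300 × 2.412 = 5.548 s.

Δt = 5.55 s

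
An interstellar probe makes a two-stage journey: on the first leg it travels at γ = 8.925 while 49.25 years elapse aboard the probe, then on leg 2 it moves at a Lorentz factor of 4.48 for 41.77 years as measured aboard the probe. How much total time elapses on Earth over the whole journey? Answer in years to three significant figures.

Leg 1: γ = 8.925; Δt_1 = 8.925 × 49.25 = 439.6 years.
Leg 2: γ = 4.48; Δt_2 = 4.480 × 41.77 = 187.1 years.
Total: 439.6 + 187.1 years.

Δt = 627 years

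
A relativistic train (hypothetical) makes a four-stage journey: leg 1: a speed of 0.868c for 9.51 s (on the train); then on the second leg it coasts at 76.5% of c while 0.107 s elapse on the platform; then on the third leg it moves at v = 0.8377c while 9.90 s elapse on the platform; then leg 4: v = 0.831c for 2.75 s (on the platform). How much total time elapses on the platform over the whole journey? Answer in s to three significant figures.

Δt = 31.9 s

Leg 1: γ = 1/√(1 − 0.868²) = 1/√0.2466 = 2.014; Δt_1 = 2.014 × 9.51 = 19.15 s.
Leg 2: 0.107 s is already measured on the platform.
Leg 3: 9.90 s is already measured on the platform.
Leg 4: 2.75 s is already measured on the platform.
Total: 19.15 + 0.1070 + 9.900 + 2.750 s.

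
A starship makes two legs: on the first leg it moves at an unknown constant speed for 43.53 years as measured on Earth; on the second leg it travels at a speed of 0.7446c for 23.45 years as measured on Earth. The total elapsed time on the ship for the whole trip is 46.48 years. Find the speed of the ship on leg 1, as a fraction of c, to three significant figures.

Leg 1: speed unknown; τ_1 = 43.53/γ_1.
Leg 2: γ = 1/√(1 − 0.7446²) = 1/√0.4456 = 1.498; τ_2 = 23.45/1.498 = 15.65 years.
Total proper time: τ_1 + 15.65 = 46.48, so τ_1 = 46.48 − 15.65 = 30.83 years.
γ_1 = 43.53/30.83 = 1.412; β = √(1 − 1/γ²) = √0.4985.

β = 0.706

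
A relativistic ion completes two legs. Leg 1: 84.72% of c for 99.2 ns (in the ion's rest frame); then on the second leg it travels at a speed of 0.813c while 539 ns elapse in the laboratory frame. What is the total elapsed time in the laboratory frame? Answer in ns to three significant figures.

Leg 1: β = 0.8472; γ = 1/√(1 − 0.8472²) = 1/√0.2823 = 1.882; Δt_1 = 1.882 × 99.2 = 186.7 ns.
Leg 2: 539 ns is already measured in the laboratory frame.
Total: 186.7 + 539.0 ns.

Δt = 726 ns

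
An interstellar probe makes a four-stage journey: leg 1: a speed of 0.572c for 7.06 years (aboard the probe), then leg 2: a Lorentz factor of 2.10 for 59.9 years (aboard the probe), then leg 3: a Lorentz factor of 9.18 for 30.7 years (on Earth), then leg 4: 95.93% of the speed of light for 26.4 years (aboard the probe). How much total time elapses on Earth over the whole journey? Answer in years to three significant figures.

Δt = 259 years

Leg 1: γ = 1/√(1 − 0.572²) = 1/√0.6728 = 1.219; Δt_1 = 1.219 × 7.06 = 8.607 years.
Leg 2: γ = 2.10; Δt_2 = 2.100 × 59.9 = 125.8 years.
Leg 3: 30.7 years is already measured on Earth.
Leg 4: β = 0.9593; γ = 1/√(1 − 0.9593²) = 1/√0.07974 = 3.541; Δt_4 = 3.541 × 26.4 = 93.49 years.
Total: 8.607 + 125.8 + 30.70 + 93.49 years.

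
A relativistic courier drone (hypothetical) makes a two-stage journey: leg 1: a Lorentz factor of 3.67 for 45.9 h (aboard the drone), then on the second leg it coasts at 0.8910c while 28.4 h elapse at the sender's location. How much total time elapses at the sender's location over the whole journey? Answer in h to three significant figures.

Leg 1: γ = 3.67; Δt_1 = 3.670 × 45.9 = 168.5 h.
Leg 2: 28.4 h is already measured at the sender's location.
Total: 168.5 + 28.40 h.

Δt = 197 h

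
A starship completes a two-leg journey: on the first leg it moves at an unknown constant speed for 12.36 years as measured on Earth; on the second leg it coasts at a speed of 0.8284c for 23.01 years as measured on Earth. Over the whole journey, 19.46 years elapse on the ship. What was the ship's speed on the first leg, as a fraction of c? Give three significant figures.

β = 0.847

Leg 1: speed unknown; τ_1 = 12.36/γ_1.
Leg 2: γ = 1/√(1 − 0.8284²) = 1/√0.3138 = 1.785; τ_2 = 23.01/1.785 = 12.89 years.
Total proper time: τ_1 + 12.89 = 19.46, so τ_1 = 19.46 − 12.89 = 6.571 years.
γ_1 = 12.36/6.571 = 1.881; β = √(1 − 1/γ²) = √0.7173.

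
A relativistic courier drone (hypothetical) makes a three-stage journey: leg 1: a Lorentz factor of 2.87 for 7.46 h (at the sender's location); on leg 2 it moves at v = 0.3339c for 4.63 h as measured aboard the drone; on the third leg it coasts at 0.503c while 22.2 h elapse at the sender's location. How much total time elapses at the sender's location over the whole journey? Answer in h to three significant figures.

Δt = 34.6 h

Leg 1: 7.46 h is already measured at the sender's location.
Leg 2: γ = 1/√(1 − 0.3339²) = 1/√0.8885 = 1.061; Δt_2 = 1.061 × 4.63 = 4.912 h.
Leg 3: 22.2 h is already measured at the sender's location.
Total: 7.460 + 4.912 + 22.20 h.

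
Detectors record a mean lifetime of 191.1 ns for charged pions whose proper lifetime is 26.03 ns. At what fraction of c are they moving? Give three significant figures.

β = 0.991

γ = Δt/τ₀ = 191.1/26.03 = 7.342
β = √(1 − 1/γ²) = √(1 − 0.01855) = √0.9814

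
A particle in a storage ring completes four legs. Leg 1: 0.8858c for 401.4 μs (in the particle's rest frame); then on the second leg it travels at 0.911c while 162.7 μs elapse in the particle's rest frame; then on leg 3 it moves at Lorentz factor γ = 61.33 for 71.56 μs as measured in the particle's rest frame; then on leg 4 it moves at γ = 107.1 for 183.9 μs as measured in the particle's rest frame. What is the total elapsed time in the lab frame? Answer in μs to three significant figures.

Δt = 2.53×10⁴ μs

Leg 1: γ = 1/√(1 − 0.8858²) = 1/√0.2154 = 2.155; Δt_1 = 2.155 × 401.4 = 865.0 μs.
Leg 2: γ = 1/√(1 − 0.911²) = 1/√0.1701 = 2.425; Δt_2 = 2.425 × 162.7 = 394.5 μs.
Leg 3: γ = 61.33; Δt_3 = 61.33 × 71.56 = 4389 μs.
Leg 4: γ = 107.1; Δt_4 = 107.1 × 183.9 = 1.970×10⁴ μs.
Total: 865.0 + 394.5 + 4389 + 1.970×10⁴ μs.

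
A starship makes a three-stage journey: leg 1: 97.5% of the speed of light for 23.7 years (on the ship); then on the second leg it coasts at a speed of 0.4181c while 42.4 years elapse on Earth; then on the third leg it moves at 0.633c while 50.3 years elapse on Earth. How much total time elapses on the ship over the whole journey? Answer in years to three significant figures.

τ = 101 years

Leg 1: 23.7 years is already measured on the ship.
Leg 2: γ = 1/√(1 − 0.4181²) = 1/√0.8252 = 1.101; τ_2 = 42.4/1.101 = 38.52 years.
Leg 3: γ = 1/√(1 − 0.633²) = 1/√0.5993 = 1.292; τ_3 = 50.3/1.292 = 38.94 years.
Total: 23.70 + 38.52 + 38.94 years.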